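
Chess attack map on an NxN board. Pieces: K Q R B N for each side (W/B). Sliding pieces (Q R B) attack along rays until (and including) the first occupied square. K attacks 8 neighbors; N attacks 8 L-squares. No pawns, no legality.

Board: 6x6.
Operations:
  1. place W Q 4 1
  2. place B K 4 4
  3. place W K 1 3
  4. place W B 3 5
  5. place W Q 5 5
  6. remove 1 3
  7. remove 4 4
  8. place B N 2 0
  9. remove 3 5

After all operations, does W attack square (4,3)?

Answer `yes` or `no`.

Answer: yes

Derivation:
Op 1: place WQ@(4,1)
Op 2: place BK@(4,4)
Op 3: place WK@(1,3)
Op 4: place WB@(3,5)
Op 5: place WQ@(5,5)
Op 6: remove (1,3)
Op 7: remove (4,4)
Op 8: place BN@(2,0)
Op 9: remove (3,5)
Per-piece attacks for W:
  WQ@(4,1): attacks (4,2) (4,3) (4,4) (4,5) (4,0) (5,1) (3,1) (2,1) (1,1) (0,1) (5,2) (5,0) (3,2) (2,3) (1,4) (0,5) (3,0)
  WQ@(5,5): attacks (5,4) (5,3) (5,2) (5,1) (5,0) (4,5) (3,5) (2,5) (1,5) (0,5) (4,4) (3,3) (2,2) (1,1) (0,0)
W attacks (4,3): yes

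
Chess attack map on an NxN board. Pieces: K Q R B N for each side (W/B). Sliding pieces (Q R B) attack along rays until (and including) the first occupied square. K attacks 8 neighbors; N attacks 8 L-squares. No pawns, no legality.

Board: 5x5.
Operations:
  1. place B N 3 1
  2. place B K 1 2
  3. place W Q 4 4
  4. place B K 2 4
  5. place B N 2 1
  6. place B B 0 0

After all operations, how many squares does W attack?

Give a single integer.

Op 1: place BN@(3,1)
Op 2: place BK@(1,2)
Op 3: place WQ@(4,4)
Op 4: place BK@(2,4)
Op 5: place BN@(2,1)
Op 6: place BB@(0,0)
Per-piece attacks for W:
  WQ@(4,4): attacks (4,3) (4,2) (4,1) (4,0) (3,4) (2,4) (3,3) (2,2) (1,1) (0,0) [ray(-1,0) blocked at (2,4); ray(-1,-1) blocked at (0,0)]
Union (10 distinct): (0,0) (1,1) (2,2) (2,4) (3,3) (3,4) (4,0) (4,1) (4,2) (4,3)

Answer: 10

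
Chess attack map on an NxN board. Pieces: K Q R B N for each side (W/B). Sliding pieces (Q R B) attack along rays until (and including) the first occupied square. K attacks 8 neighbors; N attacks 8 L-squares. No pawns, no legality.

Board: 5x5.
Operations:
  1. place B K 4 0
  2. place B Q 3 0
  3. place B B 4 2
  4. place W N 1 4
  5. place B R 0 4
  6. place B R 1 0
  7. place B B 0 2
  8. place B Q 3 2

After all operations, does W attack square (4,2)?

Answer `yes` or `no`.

Op 1: place BK@(4,0)
Op 2: place BQ@(3,0)
Op 3: place BB@(4,2)
Op 4: place WN@(1,4)
Op 5: place BR@(0,4)
Op 6: place BR@(1,0)
Op 7: place BB@(0,2)
Op 8: place BQ@(3,2)
Per-piece attacks for W:
  WN@(1,4): attacks (2,2) (3,3) (0,2)
W attacks (4,2): no

Answer: no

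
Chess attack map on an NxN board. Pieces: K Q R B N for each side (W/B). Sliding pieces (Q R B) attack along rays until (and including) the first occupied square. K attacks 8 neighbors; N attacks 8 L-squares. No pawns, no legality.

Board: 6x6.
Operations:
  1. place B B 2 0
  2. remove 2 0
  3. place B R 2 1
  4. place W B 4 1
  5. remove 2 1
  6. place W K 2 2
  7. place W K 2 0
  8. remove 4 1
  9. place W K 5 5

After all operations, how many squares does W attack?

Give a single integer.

Answer: 13

Derivation:
Op 1: place BB@(2,0)
Op 2: remove (2,0)
Op 3: place BR@(2,1)
Op 4: place WB@(4,1)
Op 5: remove (2,1)
Op 6: place WK@(2,2)
Op 7: place WK@(2,0)
Op 8: remove (4,1)
Op 9: place WK@(5,5)
Per-piece attacks for W:
  WK@(2,0): attacks (2,1) (3,0) (1,0) (3,1) (1,1)
  WK@(2,2): attacks (2,3) (2,1) (3,2) (1,2) (3,3) (3,1) (1,3) (1,1)
  WK@(5,5): attacks (5,4) (4,5) (4,4)
Union (13 distinct): (1,0) (1,1) (1,2) (1,3) (2,1) (2,3) (3,0) (3,1) (3,2) (3,3) (4,4) (4,5) (5,4)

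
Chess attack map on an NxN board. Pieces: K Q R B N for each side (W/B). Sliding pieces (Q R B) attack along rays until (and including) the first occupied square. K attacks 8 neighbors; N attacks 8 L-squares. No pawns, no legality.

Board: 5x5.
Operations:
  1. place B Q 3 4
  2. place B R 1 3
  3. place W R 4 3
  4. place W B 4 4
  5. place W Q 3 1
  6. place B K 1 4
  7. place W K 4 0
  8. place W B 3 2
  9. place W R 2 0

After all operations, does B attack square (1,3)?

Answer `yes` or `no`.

Op 1: place BQ@(3,4)
Op 2: place BR@(1,3)
Op 3: place WR@(4,3)
Op 4: place WB@(4,4)
Op 5: place WQ@(3,1)
Op 6: place BK@(1,4)
Op 7: place WK@(4,0)
Op 8: place WB@(3,2)
Op 9: place WR@(2,0)
Per-piece attacks for B:
  BR@(1,3): attacks (1,4) (1,2) (1,1) (1,0) (2,3) (3,3) (4,3) (0,3) [ray(0,1) blocked at (1,4); ray(1,0) blocked at (4,3)]
  BK@(1,4): attacks (1,3) (2,4) (0,4) (2,3) (0,3)
  BQ@(3,4): attacks (3,3) (3,2) (4,4) (2,4) (1,4) (4,3) (2,3) (1,2) (0,1) [ray(0,-1) blocked at (3,2); ray(1,0) blocked at (4,4); ray(-1,0) blocked at (1,4); ray(1,-1) blocked at (4,3)]
B attacks (1,3): yes

Answer: yes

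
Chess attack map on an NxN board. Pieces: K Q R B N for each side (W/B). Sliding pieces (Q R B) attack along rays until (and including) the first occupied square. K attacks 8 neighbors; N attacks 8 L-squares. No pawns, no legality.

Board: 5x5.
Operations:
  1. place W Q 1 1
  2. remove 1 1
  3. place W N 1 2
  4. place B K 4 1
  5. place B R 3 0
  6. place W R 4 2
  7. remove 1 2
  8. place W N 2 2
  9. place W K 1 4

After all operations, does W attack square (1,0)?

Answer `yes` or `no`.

Answer: yes

Derivation:
Op 1: place WQ@(1,1)
Op 2: remove (1,1)
Op 3: place WN@(1,2)
Op 4: place BK@(4,1)
Op 5: place BR@(3,0)
Op 6: place WR@(4,2)
Op 7: remove (1,2)
Op 8: place WN@(2,2)
Op 9: place WK@(1,4)
Per-piece attacks for W:
  WK@(1,4): attacks (1,3) (2,4) (0,4) (2,3) (0,3)
  WN@(2,2): attacks (3,4) (4,3) (1,4) (0,3) (3,0) (4,1) (1,0) (0,1)
  WR@(4,2): attacks (4,3) (4,4) (4,1) (3,2) (2,2) [ray(0,-1) blocked at (4,1); ray(-1,0) blocked at (2,2)]
W attacks (1,0): yes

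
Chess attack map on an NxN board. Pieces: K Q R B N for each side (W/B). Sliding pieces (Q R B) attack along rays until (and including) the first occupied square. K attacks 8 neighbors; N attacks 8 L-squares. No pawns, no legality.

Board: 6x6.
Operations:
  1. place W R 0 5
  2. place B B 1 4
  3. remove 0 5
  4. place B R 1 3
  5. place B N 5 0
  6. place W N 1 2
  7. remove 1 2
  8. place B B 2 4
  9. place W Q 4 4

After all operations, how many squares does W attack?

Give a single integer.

Answer: 15

Derivation:
Op 1: place WR@(0,5)
Op 2: place BB@(1,4)
Op 3: remove (0,5)
Op 4: place BR@(1,3)
Op 5: place BN@(5,0)
Op 6: place WN@(1,2)
Op 7: remove (1,2)
Op 8: place BB@(2,4)
Op 9: place WQ@(4,4)
Per-piece attacks for W:
  WQ@(4,4): attacks (4,5) (4,3) (4,2) (4,1) (4,0) (5,4) (3,4) (2,4) (5,5) (5,3) (3,5) (3,3) (2,2) (1,1) (0,0) [ray(-1,0) blocked at (2,4)]
Union (15 distinct): (0,0) (1,1) (2,2) (2,4) (3,3) (3,4) (3,5) (4,0) (4,1) (4,2) (4,3) (4,5) (5,3) (5,4) (5,5)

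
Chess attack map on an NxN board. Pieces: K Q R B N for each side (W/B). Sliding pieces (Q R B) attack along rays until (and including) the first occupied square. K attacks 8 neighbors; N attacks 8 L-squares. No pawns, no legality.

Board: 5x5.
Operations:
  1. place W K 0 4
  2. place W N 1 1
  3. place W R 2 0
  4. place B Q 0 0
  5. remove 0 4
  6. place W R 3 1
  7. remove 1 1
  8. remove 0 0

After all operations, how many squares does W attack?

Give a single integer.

Op 1: place WK@(0,4)
Op 2: place WN@(1,1)
Op 3: place WR@(2,0)
Op 4: place BQ@(0,0)
Op 5: remove (0,4)
Op 6: place WR@(3,1)
Op 7: remove (1,1)
Op 8: remove (0,0)
Per-piece attacks for W:
  WR@(2,0): attacks (2,1) (2,2) (2,3) (2,4) (3,0) (4,0) (1,0) (0,0)
  WR@(3,1): attacks (3,2) (3,3) (3,4) (3,0) (4,1) (2,1) (1,1) (0,1)
Union (14 distinct): (0,0) (0,1) (1,0) (1,1) (2,1) (2,2) (2,3) (2,4) (3,0) (3,2) (3,3) (3,4) (4,0) (4,1)

Answer: 14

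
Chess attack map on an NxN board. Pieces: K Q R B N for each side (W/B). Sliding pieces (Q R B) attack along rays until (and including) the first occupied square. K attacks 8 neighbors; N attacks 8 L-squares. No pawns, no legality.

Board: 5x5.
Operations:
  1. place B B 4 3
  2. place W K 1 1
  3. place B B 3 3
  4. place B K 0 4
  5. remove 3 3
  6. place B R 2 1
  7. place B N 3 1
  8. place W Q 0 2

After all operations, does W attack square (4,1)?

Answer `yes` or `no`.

Op 1: place BB@(4,3)
Op 2: place WK@(1,1)
Op 3: place BB@(3,3)
Op 4: place BK@(0,4)
Op 5: remove (3,3)
Op 6: place BR@(2,1)
Op 7: place BN@(3,1)
Op 8: place WQ@(0,2)
Per-piece attacks for W:
  WQ@(0,2): attacks (0,3) (0,4) (0,1) (0,0) (1,2) (2,2) (3,2) (4,2) (1,3) (2,4) (1,1) [ray(0,1) blocked at (0,4); ray(1,-1) blocked at (1,1)]
  WK@(1,1): attacks (1,2) (1,0) (2,1) (0,1) (2,2) (2,0) (0,2) (0,0)
W attacks (4,1): no

Answer: no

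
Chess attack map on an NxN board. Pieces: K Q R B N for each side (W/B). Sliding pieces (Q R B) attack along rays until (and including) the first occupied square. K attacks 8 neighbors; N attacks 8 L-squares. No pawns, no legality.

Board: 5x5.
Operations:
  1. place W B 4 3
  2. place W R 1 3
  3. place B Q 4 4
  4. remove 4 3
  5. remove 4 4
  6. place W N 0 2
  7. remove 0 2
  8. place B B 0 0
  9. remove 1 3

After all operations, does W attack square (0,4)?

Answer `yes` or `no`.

Op 1: place WB@(4,3)
Op 2: place WR@(1,3)
Op 3: place BQ@(4,4)
Op 4: remove (4,3)
Op 5: remove (4,4)
Op 6: place WN@(0,2)
Op 7: remove (0,2)
Op 8: place BB@(0,0)
Op 9: remove (1,3)
Per-piece attacks for W:
W attacks (0,4): no

Answer: no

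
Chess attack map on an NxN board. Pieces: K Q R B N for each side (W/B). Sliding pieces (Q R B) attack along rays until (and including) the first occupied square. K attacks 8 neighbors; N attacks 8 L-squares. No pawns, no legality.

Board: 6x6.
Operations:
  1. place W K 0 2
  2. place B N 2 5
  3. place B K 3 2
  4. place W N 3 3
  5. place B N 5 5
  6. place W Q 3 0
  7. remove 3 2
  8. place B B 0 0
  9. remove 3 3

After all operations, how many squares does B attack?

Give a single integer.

Answer: 9

Derivation:
Op 1: place WK@(0,2)
Op 2: place BN@(2,5)
Op 3: place BK@(3,2)
Op 4: place WN@(3,3)
Op 5: place BN@(5,5)
Op 6: place WQ@(3,0)
Op 7: remove (3,2)
Op 8: place BB@(0,0)
Op 9: remove (3,3)
Per-piece attacks for B:
  BB@(0,0): attacks (1,1) (2,2) (3,3) (4,4) (5,5) [ray(1,1) blocked at (5,5)]
  BN@(2,5): attacks (3,3) (4,4) (1,3) (0,4)
  BN@(5,5): attacks (4,3) (3,4)
Union (9 distinct): (0,4) (1,1) (1,3) (2,2) (3,3) (3,4) (4,3) (4,4) (5,5)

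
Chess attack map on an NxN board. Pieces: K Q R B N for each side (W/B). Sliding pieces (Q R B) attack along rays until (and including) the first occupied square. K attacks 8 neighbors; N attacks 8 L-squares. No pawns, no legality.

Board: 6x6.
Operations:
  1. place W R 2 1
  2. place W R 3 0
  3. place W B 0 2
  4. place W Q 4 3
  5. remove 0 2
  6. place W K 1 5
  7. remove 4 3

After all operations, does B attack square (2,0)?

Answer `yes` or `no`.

Answer: no

Derivation:
Op 1: place WR@(2,1)
Op 2: place WR@(3,0)
Op 3: place WB@(0,2)
Op 4: place WQ@(4,3)
Op 5: remove (0,2)
Op 6: place WK@(1,5)
Op 7: remove (4,3)
Per-piece attacks for B:
B attacks (2,0): no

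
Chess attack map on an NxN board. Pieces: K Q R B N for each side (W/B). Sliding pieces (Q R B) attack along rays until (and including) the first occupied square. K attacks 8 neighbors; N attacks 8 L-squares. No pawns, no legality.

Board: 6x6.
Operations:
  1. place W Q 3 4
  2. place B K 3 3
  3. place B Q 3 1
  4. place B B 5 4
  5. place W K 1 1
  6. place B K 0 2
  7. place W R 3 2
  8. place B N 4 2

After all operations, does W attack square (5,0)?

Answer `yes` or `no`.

Answer: no

Derivation:
Op 1: place WQ@(3,4)
Op 2: place BK@(3,3)
Op 3: place BQ@(3,1)
Op 4: place BB@(5,4)
Op 5: place WK@(1,1)
Op 6: place BK@(0,2)
Op 7: place WR@(3,2)
Op 8: place BN@(4,2)
Per-piece attacks for W:
  WK@(1,1): attacks (1,2) (1,0) (2,1) (0,1) (2,2) (2,0) (0,2) (0,0)
  WR@(3,2): attacks (3,3) (3,1) (4,2) (2,2) (1,2) (0,2) [ray(0,1) blocked at (3,3); ray(0,-1) blocked at (3,1); ray(1,0) blocked at (4,2); ray(-1,0) blocked at (0,2)]
  WQ@(3,4): attacks (3,5) (3,3) (4,4) (5,4) (2,4) (1,4) (0,4) (4,5) (4,3) (5,2) (2,5) (2,3) (1,2) (0,1) [ray(0,-1) blocked at (3,3); ray(1,0) blocked at (5,4)]
W attacks (5,0): no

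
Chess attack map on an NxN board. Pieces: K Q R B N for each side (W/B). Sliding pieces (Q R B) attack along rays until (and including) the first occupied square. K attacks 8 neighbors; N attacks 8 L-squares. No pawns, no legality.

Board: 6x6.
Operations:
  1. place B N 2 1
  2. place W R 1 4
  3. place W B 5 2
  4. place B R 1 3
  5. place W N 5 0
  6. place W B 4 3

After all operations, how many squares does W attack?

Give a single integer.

Answer: 16

Derivation:
Op 1: place BN@(2,1)
Op 2: place WR@(1,4)
Op 3: place WB@(5,2)
Op 4: place BR@(1,3)
Op 5: place WN@(5,0)
Op 6: place WB@(4,3)
Per-piece attacks for W:
  WR@(1,4): attacks (1,5) (1,3) (2,4) (3,4) (4,4) (5,4) (0,4) [ray(0,-1) blocked at (1,3)]
  WB@(4,3): attacks (5,4) (5,2) (3,4) (2,5) (3,2) (2,1) [ray(1,-1) blocked at (5,2); ray(-1,-1) blocked at (2,1)]
  WN@(5,0): attacks (4,2) (3,1)
  WB@(5,2): attacks (4,3) (4,1) (3,0) [ray(-1,1) blocked at (4,3)]
Union (16 distinct): (0,4) (1,3) (1,5) (2,1) (2,4) (2,5) (3,0) (3,1) (3,2) (3,4) (4,1) (4,2) (4,3) (4,4) (5,2) (5,4)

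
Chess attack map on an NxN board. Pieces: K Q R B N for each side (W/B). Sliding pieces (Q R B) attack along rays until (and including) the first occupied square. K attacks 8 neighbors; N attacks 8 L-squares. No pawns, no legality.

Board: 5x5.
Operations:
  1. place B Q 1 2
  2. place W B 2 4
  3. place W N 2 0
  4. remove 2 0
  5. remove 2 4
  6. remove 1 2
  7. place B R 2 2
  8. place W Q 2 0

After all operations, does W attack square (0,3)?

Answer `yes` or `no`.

Op 1: place BQ@(1,2)
Op 2: place WB@(2,4)
Op 3: place WN@(2,0)
Op 4: remove (2,0)
Op 5: remove (2,4)
Op 6: remove (1,2)
Op 7: place BR@(2,2)
Op 8: place WQ@(2,0)
Per-piece attacks for W:
  WQ@(2,0): attacks (2,1) (2,2) (3,0) (4,0) (1,0) (0,0) (3,1) (4,2) (1,1) (0,2) [ray(0,1) blocked at (2,2)]
W attacks (0,3): no

Answer: no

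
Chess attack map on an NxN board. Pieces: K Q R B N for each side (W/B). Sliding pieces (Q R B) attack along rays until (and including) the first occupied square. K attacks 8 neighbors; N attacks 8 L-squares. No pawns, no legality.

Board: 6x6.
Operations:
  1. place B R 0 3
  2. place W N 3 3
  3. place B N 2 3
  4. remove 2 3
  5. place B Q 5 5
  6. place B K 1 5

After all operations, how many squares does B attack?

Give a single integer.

Answer: 20

Derivation:
Op 1: place BR@(0,3)
Op 2: place WN@(3,3)
Op 3: place BN@(2,3)
Op 4: remove (2,3)
Op 5: place BQ@(5,5)
Op 6: place BK@(1,5)
Per-piece attacks for B:
  BR@(0,3): attacks (0,4) (0,5) (0,2) (0,1) (0,0) (1,3) (2,3) (3,3) [ray(1,0) blocked at (3,3)]
  BK@(1,5): attacks (1,4) (2,5) (0,5) (2,4) (0,4)
  BQ@(5,5): attacks (5,4) (5,3) (5,2) (5,1) (5,0) (4,5) (3,5) (2,5) (1,5) (4,4) (3,3) [ray(-1,0) blocked at (1,5); ray(-1,-1) blocked at (3,3)]
Union (20 distinct): (0,0) (0,1) (0,2) (0,4) (0,5) (1,3) (1,4) (1,5) (2,3) (2,4) (2,5) (3,3) (3,5) (4,4) (4,5) (5,0) (5,1) (5,2) (5,3) (5,4)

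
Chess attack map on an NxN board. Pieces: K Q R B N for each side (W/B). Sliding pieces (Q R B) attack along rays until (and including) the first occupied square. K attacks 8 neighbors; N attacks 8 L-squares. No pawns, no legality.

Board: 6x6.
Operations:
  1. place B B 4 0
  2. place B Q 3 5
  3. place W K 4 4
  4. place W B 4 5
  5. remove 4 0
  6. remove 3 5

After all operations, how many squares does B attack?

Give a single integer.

Answer: 0

Derivation:
Op 1: place BB@(4,0)
Op 2: place BQ@(3,5)
Op 3: place WK@(4,4)
Op 4: place WB@(4,5)
Op 5: remove (4,0)
Op 6: remove (3,5)
Per-piece attacks for B:
Union (0 distinct): (none)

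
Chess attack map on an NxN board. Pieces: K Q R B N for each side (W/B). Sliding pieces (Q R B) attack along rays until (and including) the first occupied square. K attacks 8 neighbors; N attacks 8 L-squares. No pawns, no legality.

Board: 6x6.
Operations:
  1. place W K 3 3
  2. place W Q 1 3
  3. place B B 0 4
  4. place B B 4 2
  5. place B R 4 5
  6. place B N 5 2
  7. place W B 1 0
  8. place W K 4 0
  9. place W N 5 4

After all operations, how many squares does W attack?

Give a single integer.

Answer: 27

Derivation:
Op 1: place WK@(3,3)
Op 2: place WQ@(1,3)
Op 3: place BB@(0,4)
Op 4: place BB@(4,2)
Op 5: place BR@(4,5)
Op 6: place BN@(5,2)
Op 7: place WB@(1,0)
Op 8: place WK@(4,0)
Op 9: place WN@(5,4)
Per-piece attacks for W:
  WB@(1,0): attacks (2,1) (3,2) (4,3) (5,4) (0,1) [ray(1,1) blocked at (5,4)]
  WQ@(1,3): attacks (1,4) (1,5) (1,2) (1,1) (1,0) (2,3) (3,3) (0,3) (2,4) (3,5) (2,2) (3,1) (4,0) (0,4) (0,2) [ray(0,-1) blocked at (1,0); ray(1,0) blocked at (3,3); ray(1,-1) blocked at (4,0); ray(-1,1) blocked at (0,4)]
  WK@(3,3): attacks (3,4) (3,2) (4,3) (2,3) (4,4) (4,2) (2,4) (2,2)
  WK@(4,0): attacks (4,1) (5,0) (3,0) (5,1) (3,1)
  WN@(5,4): attacks (3,5) (4,2) (3,3)
Union (27 distinct): (0,1) (0,2) (0,3) (0,4) (1,0) (1,1) (1,2) (1,4) (1,5) (2,1) (2,2) (2,3) (2,4) (3,0) (3,1) (3,2) (3,3) (3,4) (3,5) (4,0) (4,1) (4,2) (4,3) (4,4) (5,0) (5,1) (5,4)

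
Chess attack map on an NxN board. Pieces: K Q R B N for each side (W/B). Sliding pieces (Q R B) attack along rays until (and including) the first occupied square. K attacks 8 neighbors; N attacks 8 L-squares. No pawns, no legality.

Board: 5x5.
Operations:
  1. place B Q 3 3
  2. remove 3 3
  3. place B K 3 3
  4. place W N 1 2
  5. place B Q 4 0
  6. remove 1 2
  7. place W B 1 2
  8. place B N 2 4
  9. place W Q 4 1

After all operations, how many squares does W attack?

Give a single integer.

Answer: 14

Derivation:
Op 1: place BQ@(3,3)
Op 2: remove (3,3)
Op 3: place BK@(3,3)
Op 4: place WN@(1,2)
Op 5: place BQ@(4,0)
Op 6: remove (1,2)
Op 7: place WB@(1,2)
Op 8: place BN@(2,4)
Op 9: place WQ@(4,1)
Per-piece attacks for W:
  WB@(1,2): attacks (2,3) (3,4) (2,1) (3,0) (0,3) (0,1)
  WQ@(4,1): attacks (4,2) (4,3) (4,4) (4,0) (3,1) (2,1) (1,1) (0,1) (3,2) (2,3) (1,4) (3,0) [ray(0,-1) blocked at (4,0)]
Union (14 distinct): (0,1) (0,3) (1,1) (1,4) (2,1) (2,3) (3,0) (3,1) (3,2) (3,4) (4,0) (4,2) (4,3) (4,4)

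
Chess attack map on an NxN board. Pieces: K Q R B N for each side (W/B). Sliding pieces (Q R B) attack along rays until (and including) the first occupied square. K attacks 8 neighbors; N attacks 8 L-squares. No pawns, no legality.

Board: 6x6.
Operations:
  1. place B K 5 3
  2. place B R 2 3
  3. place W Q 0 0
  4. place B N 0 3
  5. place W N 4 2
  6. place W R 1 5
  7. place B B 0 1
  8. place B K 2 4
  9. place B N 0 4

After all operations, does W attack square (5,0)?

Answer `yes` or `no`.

Op 1: place BK@(5,3)
Op 2: place BR@(2,3)
Op 3: place WQ@(0,0)
Op 4: place BN@(0,3)
Op 5: place WN@(4,2)
Op 6: place WR@(1,5)
Op 7: place BB@(0,1)
Op 8: place BK@(2,4)
Op 9: place BN@(0,4)
Per-piece attacks for W:
  WQ@(0,0): attacks (0,1) (1,0) (2,0) (3,0) (4,0) (5,0) (1,1) (2,2) (3,3) (4,4) (5,5) [ray(0,1) blocked at (0,1)]
  WR@(1,5): attacks (1,4) (1,3) (1,2) (1,1) (1,0) (2,5) (3,5) (4,5) (5,5) (0,5)
  WN@(4,2): attacks (5,4) (3,4) (2,3) (5,0) (3,0) (2,1)
W attacks (5,0): yes

Answer: yes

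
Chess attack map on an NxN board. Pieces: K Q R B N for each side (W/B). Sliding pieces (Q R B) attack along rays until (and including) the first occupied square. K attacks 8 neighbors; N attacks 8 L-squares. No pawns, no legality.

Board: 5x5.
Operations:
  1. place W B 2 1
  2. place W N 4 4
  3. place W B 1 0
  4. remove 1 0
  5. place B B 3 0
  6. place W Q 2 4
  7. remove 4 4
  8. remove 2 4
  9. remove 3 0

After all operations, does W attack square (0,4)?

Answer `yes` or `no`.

Op 1: place WB@(2,1)
Op 2: place WN@(4,4)
Op 3: place WB@(1,0)
Op 4: remove (1,0)
Op 5: place BB@(3,0)
Op 6: place WQ@(2,4)
Op 7: remove (4,4)
Op 8: remove (2,4)
Op 9: remove (3,0)
Per-piece attacks for W:
  WB@(2,1): attacks (3,2) (4,3) (3,0) (1,2) (0,3) (1,0)
W attacks (0,4): no

Answer: no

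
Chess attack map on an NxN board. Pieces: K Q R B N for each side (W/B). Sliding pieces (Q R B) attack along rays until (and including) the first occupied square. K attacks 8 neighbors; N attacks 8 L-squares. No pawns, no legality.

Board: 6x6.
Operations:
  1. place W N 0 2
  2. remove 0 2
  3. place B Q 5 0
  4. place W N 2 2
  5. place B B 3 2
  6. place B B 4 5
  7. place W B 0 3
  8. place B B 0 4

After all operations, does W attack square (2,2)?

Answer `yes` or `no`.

Op 1: place WN@(0,2)
Op 2: remove (0,2)
Op 3: place BQ@(5,0)
Op 4: place WN@(2,2)
Op 5: place BB@(3,2)
Op 6: place BB@(4,5)
Op 7: place WB@(0,3)
Op 8: place BB@(0,4)
Per-piece attacks for W:
  WB@(0,3): attacks (1,4) (2,5) (1,2) (2,1) (3,0)
  WN@(2,2): attacks (3,4) (4,3) (1,4) (0,3) (3,0) (4,1) (1,0) (0,1)
W attacks (2,2): no

Answer: no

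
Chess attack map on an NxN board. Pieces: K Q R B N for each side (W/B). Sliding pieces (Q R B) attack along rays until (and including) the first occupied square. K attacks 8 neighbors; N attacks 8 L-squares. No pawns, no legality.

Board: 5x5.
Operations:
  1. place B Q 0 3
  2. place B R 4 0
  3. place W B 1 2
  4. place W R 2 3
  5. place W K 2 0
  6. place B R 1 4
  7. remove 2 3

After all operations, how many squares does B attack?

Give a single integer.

Answer: 17

Derivation:
Op 1: place BQ@(0,3)
Op 2: place BR@(4,0)
Op 3: place WB@(1,2)
Op 4: place WR@(2,3)
Op 5: place WK@(2,0)
Op 6: place BR@(1,4)
Op 7: remove (2,3)
Per-piece attacks for B:
  BQ@(0,3): attacks (0,4) (0,2) (0,1) (0,0) (1,3) (2,3) (3,3) (4,3) (1,4) (1,2) [ray(1,1) blocked at (1,4); ray(1,-1) blocked at (1,2)]
  BR@(1,4): attacks (1,3) (1,2) (2,4) (3,4) (4,4) (0,4) [ray(0,-1) blocked at (1,2)]
  BR@(4,0): attacks (4,1) (4,2) (4,3) (4,4) (3,0) (2,0) [ray(-1,0) blocked at (2,0)]
Union (17 distinct): (0,0) (0,1) (0,2) (0,4) (1,2) (1,3) (1,4) (2,0) (2,3) (2,4) (3,0) (3,3) (3,4) (4,1) (4,2) (4,3) (4,4)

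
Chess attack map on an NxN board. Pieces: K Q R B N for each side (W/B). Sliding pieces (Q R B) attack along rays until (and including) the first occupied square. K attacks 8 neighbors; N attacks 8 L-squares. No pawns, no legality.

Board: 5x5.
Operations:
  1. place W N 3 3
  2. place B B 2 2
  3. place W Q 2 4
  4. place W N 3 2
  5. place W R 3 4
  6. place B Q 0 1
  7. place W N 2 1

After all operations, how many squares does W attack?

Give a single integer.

Op 1: place WN@(3,3)
Op 2: place BB@(2,2)
Op 3: place WQ@(2,4)
Op 4: place WN@(3,2)
Op 5: place WR@(3,4)
Op 6: place BQ@(0,1)
Op 7: place WN@(2,1)
Per-piece attacks for W:
  WN@(2,1): attacks (3,3) (4,2) (1,3) (0,2) (4,0) (0,0)
  WQ@(2,4): attacks (2,3) (2,2) (3,4) (1,4) (0,4) (3,3) (1,3) (0,2) [ray(0,-1) blocked at (2,2); ray(1,0) blocked at (3,4); ray(1,-1) blocked at (3,3)]
  WN@(3,2): attacks (4,4) (2,4) (1,3) (4,0) (2,0) (1,1)
  WN@(3,3): attacks (1,4) (4,1) (2,1) (1,2)
  WR@(3,4): attacks (3,3) (4,4) (2,4) [ray(0,-1) blocked at (3,3); ray(-1,0) blocked at (2,4)]
Union (18 distinct): (0,0) (0,2) (0,4) (1,1) (1,2) (1,3) (1,4) (2,0) (2,1) (2,2) (2,3) (2,4) (3,3) (3,4) (4,0) (4,1) (4,2) (4,4)

Answer: 18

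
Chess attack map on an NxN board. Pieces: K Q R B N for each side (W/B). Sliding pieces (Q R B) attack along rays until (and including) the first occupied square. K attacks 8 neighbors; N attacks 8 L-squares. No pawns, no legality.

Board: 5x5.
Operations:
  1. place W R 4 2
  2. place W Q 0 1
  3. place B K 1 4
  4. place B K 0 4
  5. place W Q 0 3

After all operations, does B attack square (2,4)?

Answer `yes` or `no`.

Answer: yes

Derivation:
Op 1: place WR@(4,2)
Op 2: place WQ@(0,1)
Op 3: place BK@(1,4)
Op 4: place BK@(0,4)
Op 5: place WQ@(0,3)
Per-piece attacks for B:
  BK@(0,4): attacks (0,3) (1,4) (1,3)
  BK@(1,4): attacks (1,3) (2,4) (0,4) (2,3) (0,3)
B attacks (2,4): yes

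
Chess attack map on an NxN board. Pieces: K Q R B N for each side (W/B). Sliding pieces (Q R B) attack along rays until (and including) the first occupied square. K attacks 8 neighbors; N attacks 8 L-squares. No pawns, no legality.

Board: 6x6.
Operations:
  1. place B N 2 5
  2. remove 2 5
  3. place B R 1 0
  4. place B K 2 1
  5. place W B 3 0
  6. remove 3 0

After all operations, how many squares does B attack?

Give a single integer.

Answer: 14

Derivation:
Op 1: place BN@(2,5)
Op 2: remove (2,5)
Op 3: place BR@(1,0)
Op 4: place BK@(2,1)
Op 5: place WB@(3,0)
Op 6: remove (3,0)
Per-piece attacks for B:
  BR@(1,0): attacks (1,1) (1,2) (1,3) (1,4) (1,5) (2,0) (3,0) (4,0) (5,0) (0,0)
  BK@(2,1): attacks (2,2) (2,0) (3,1) (1,1) (3,2) (3,0) (1,2) (1,0)
Union (14 distinct): (0,0) (1,0) (1,1) (1,2) (1,3) (1,4) (1,5) (2,0) (2,2) (3,0) (3,1) (3,2) (4,0) (5,0)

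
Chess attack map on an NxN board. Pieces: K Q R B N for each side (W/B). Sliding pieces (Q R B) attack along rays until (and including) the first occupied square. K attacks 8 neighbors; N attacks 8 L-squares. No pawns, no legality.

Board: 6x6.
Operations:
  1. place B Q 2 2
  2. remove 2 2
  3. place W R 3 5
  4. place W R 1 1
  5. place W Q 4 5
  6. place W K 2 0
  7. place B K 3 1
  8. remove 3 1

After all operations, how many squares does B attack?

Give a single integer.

Answer: 0

Derivation:
Op 1: place BQ@(2,2)
Op 2: remove (2,2)
Op 3: place WR@(3,5)
Op 4: place WR@(1,1)
Op 5: place WQ@(4,5)
Op 6: place WK@(2,0)
Op 7: place BK@(3,1)
Op 8: remove (3,1)
Per-piece attacks for B:
Union (0 distinct): (none)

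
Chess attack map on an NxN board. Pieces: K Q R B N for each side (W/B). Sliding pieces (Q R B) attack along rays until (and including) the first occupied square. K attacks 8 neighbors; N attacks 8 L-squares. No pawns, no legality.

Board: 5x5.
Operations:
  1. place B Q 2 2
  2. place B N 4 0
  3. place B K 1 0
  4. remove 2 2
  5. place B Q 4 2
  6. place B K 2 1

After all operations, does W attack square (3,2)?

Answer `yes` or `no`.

Op 1: place BQ@(2,2)
Op 2: place BN@(4,0)
Op 3: place BK@(1,0)
Op 4: remove (2,2)
Op 5: place BQ@(4,2)
Op 6: place BK@(2,1)
Per-piece attacks for W:
W attacks (3,2): no

Answer: no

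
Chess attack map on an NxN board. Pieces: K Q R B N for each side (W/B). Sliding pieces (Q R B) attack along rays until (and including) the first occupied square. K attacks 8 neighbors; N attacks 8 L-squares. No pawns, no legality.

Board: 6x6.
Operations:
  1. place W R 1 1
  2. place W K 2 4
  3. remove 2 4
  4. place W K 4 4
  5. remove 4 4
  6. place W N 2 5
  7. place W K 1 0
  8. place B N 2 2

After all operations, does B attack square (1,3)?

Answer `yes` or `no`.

Op 1: place WR@(1,1)
Op 2: place WK@(2,4)
Op 3: remove (2,4)
Op 4: place WK@(4,4)
Op 5: remove (4,4)
Op 6: place WN@(2,5)
Op 7: place WK@(1,0)
Op 8: place BN@(2,2)
Per-piece attacks for B:
  BN@(2,2): attacks (3,4) (4,3) (1,4) (0,3) (3,0) (4,1) (1,0) (0,1)
B attacks (1,3): no

Answer: no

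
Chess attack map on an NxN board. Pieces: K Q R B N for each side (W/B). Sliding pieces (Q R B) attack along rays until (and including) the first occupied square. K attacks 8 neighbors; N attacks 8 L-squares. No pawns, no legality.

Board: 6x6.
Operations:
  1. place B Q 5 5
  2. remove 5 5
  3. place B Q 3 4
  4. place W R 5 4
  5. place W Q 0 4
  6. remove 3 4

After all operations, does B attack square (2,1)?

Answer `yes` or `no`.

Op 1: place BQ@(5,5)
Op 2: remove (5,5)
Op 3: place BQ@(3,4)
Op 4: place WR@(5,4)
Op 5: place WQ@(0,4)
Op 6: remove (3,4)
Per-piece attacks for B:
B attacks (2,1): no

Answer: no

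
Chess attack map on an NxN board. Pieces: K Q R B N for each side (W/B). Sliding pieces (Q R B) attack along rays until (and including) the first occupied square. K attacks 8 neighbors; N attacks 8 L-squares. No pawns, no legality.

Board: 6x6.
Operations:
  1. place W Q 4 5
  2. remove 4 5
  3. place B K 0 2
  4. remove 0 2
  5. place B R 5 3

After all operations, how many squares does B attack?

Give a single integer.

Answer: 10

Derivation:
Op 1: place WQ@(4,5)
Op 2: remove (4,5)
Op 3: place BK@(0,2)
Op 4: remove (0,2)
Op 5: place BR@(5,3)
Per-piece attacks for B:
  BR@(5,3): attacks (5,4) (5,5) (5,2) (5,1) (5,0) (4,3) (3,3) (2,3) (1,3) (0,3)
Union (10 distinct): (0,3) (1,3) (2,3) (3,3) (4,3) (5,0) (5,1) (5,2) (5,4) (5,5)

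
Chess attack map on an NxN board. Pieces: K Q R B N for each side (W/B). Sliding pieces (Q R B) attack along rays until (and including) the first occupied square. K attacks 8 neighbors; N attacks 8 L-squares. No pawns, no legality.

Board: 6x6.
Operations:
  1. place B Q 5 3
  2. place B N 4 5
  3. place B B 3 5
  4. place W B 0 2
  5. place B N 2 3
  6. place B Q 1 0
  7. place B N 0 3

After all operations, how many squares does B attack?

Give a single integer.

Op 1: place BQ@(5,3)
Op 2: place BN@(4,5)
Op 3: place BB@(3,5)
Op 4: place WB@(0,2)
Op 5: place BN@(2,3)
Op 6: place BQ@(1,0)
Op 7: place BN@(0,3)
Per-piece attacks for B:
  BN@(0,3): attacks (1,5) (2,4) (1,1) (2,2)
  BQ@(1,0): attacks (1,1) (1,2) (1,3) (1,4) (1,5) (2,0) (3,0) (4,0) (5,0) (0,0) (2,1) (3,2) (4,3) (5,4) (0,1)
  BN@(2,3): attacks (3,5) (4,4) (1,5) (0,4) (3,1) (4,2) (1,1) (0,2)
  BB@(3,5): attacks (4,4) (5,3) (2,4) (1,3) (0,2) [ray(1,-1) blocked at (5,3); ray(-1,-1) blocked at (0,2)]
  BN@(4,5): attacks (5,3) (3,3) (2,4)
  BQ@(5,3): attacks (5,4) (5,5) (5,2) (5,1) (5,0) (4,3) (3,3) (2,3) (4,4) (3,5) (4,2) (3,1) (2,0) [ray(-1,0) blocked at (2,3); ray(-1,1) blocked at (3,5)]
Union (29 distinct): (0,0) (0,1) (0,2) (0,4) (1,1) (1,2) (1,3) (1,4) (1,5) (2,0) (2,1) (2,2) (2,3) (2,4) (3,0) (3,1) (3,2) (3,3) (3,5) (4,0) (4,2) (4,3) (4,4) (5,0) (5,1) (5,2) (5,3) (5,4) (5,5)

Answer: 29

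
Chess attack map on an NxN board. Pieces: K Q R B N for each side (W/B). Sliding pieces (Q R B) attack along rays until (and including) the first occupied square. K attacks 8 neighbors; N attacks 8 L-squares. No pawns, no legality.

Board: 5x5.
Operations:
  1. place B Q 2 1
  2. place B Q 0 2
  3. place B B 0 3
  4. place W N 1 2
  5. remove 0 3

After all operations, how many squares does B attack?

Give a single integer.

Op 1: place BQ@(2,1)
Op 2: place BQ@(0,2)
Op 3: place BB@(0,3)
Op 4: place WN@(1,2)
Op 5: remove (0,3)
Per-piece attacks for B:
  BQ@(0,2): attacks (0,3) (0,4) (0,1) (0,0) (1,2) (1,3) (2,4) (1,1) (2,0) [ray(1,0) blocked at (1,2)]
  BQ@(2,1): attacks (2,2) (2,3) (2,4) (2,0) (3,1) (4,1) (1,1) (0,1) (3,2) (4,3) (3,0) (1,2) (1,0) [ray(-1,1) blocked at (1,2)]
Union (17 distinct): (0,0) (0,1) (0,3) (0,4) (1,0) (1,1) (1,2) (1,3) (2,0) (2,2) (2,3) (2,4) (3,0) (3,1) (3,2) (4,1) (4,3)

Answer: 17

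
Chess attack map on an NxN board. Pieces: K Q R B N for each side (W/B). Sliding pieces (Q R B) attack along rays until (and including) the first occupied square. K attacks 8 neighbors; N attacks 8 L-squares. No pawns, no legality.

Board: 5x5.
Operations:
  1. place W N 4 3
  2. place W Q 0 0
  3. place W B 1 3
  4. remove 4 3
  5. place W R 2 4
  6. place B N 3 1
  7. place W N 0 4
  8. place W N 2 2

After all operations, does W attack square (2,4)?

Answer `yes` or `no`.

Op 1: place WN@(4,3)
Op 2: place WQ@(0,0)
Op 3: place WB@(1,3)
Op 4: remove (4,3)
Op 5: place WR@(2,4)
Op 6: place BN@(3,1)
Op 7: place WN@(0,4)
Op 8: place WN@(2,2)
Per-piece attacks for W:
  WQ@(0,0): attacks (0,1) (0,2) (0,3) (0,4) (1,0) (2,0) (3,0) (4,0) (1,1) (2,2) [ray(0,1) blocked at (0,4); ray(1,1) blocked at (2,2)]
  WN@(0,4): attacks (1,2) (2,3)
  WB@(1,3): attacks (2,4) (2,2) (0,4) (0,2) [ray(1,1) blocked at (2,4); ray(1,-1) blocked at (2,2); ray(-1,1) blocked at (0,4)]
  WN@(2,2): attacks (3,4) (4,3) (1,4) (0,3) (3,0) (4,1) (1,0) (0,1)
  WR@(2,4): attacks (2,3) (2,2) (3,4) (4,4) (1,4) (0,4) [ray(0,-1) blocked at (2,2); ray(-1,0) blocked at (0,4)]
W attacks (2,4): yes

Answer: yes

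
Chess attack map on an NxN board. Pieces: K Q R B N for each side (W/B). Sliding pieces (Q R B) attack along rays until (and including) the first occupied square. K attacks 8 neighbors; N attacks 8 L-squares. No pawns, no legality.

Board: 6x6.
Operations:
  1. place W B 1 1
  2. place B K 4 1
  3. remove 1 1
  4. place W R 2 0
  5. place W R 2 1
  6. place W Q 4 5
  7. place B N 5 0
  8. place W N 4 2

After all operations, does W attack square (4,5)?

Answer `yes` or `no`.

Answer: no

Derivation:
Op 1: place WB@(1,1)
Op 2: place BK@(4,1)
Op 3: remove (1,1)
Op 4: place WR@(2,0)
Op 5: place WR@(2,1)
Op 6: place WQ@(4,5)
Op 7: place BN@(5,0)
Op 8: place WN@(4,2)
Per-piece attacks for W:
  WR@(2,0): attacks (2,1) (3,0) (4,0) (5,0) (1,0) (0,0) [ray(0,1) blocked at (2,1); ray(1,0) blocked at (5,0)]
  WR@(2,1): attacks (2,2) (2,3) (2,4) (2,5) (2,0) (3,1) (4,1) (1,1) (0,1) [ray(0,-1) blocked at (2,0); ray(1,0) blocked at (4,1)]
  WN@(4,2): attacks (5,4) (3,4) (2,3) (5,0) (3,0) (2,1)
  WQ@(4,5): attacks (4,4) (4,3) (4,2) (5,5) (3,5) (2,5) (1,5) (0,5) (5,4) (3,4) (2,3) (1,2) (0,1) [ray(0,-1) blocked at (4,2)]
W attacks (4,5): no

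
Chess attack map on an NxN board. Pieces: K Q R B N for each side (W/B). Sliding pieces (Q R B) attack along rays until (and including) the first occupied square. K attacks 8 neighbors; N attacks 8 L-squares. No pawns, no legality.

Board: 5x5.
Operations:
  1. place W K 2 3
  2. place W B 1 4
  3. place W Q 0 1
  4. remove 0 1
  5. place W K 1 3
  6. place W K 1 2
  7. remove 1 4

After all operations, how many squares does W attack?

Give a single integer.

Op 1: place WK@(2,3)
Op 2: place WB@(1,4)
Op 3: place WQ@(0,1)
Op 4: remove (0,1)
Op 5: place WK@(1,3)
Op 6: place WK@(1,2)
Op 7: remove (1,4)
Per-piece attacks for W:
  WK@(1,2): attacks (1,3) (1,1) (2,2) (0,2) (2,3) (2,1) (0,3) (0,1)
  WK@(1,3): attacks (1,4) (1,2) (2,3) (0,3) (2,4) (2,2) (0,4) (0,2)
  WK@(2,3): attacks (2,4) (2,2) (3,3) (1,3) (3,4) (3,2) (1,4) (1,2)
Union (15 distinct): (0,1) (0,2) (0,3) (0,4) (1,1) (1,2) (1,3) (1,4) (2,1) (2,2) (2,3) (2,4) (3,2) (3,3) (3,4)

Answer: 15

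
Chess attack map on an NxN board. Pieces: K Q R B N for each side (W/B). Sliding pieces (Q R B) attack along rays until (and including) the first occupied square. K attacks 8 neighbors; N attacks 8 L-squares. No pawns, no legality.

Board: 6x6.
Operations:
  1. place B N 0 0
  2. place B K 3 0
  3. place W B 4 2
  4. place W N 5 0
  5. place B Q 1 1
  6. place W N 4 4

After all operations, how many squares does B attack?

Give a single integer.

Op 1: place BN@(0,0)
Op 2: place BK@(3,0)
Op 3: place WB@(4,2)
Op 4: place WN@(5,0)
Op 5: place BQ@(1,1)
Op 6: place WN@(4,4)
Per-piece attacks for B:
  BN@(0,0): attacks (1,2) (2,1)
  BQ@(1,1): attacks (1,2) (1,3) (1,4) (1,5) (1,0) (2,1) (3,1) (4,1) (5,1) (0,1) (2,2) (3,3) (4,4) (2,0) (0,2) (0,0) [ray(1,1) blocked at (4,4); ray(-1,-1) blocked at (0,0)]
  BK@(3,0): attacks (3,1) (4,0) (2,0) (4,1) (2,1)
Union (17 distinct): (0,0) (0,1) (0,2) (1,0) (1,2) (1,3) (1,4) (1,5) (2,0) (2,1) (2,2) (3,1) (3,3) (4,0) (4,1) (4,4) (5,1)

Answer: 17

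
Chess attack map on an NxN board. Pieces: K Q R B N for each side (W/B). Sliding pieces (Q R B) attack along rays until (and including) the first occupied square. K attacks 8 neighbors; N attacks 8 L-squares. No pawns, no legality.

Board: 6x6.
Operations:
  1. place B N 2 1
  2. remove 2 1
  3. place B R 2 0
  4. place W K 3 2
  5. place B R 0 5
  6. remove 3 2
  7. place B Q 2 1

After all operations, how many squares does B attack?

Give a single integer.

Op 1: place BN@(2,1)
Op 2: remove (2,1)
Op 3: place BR@(2,0)
Op 4: place WK@(3,2)
Op 5: place BR@(0,5)
Op 6: remove (3,2)
Op 7: place BQ@(2,1)
Per-piece attacks for B:
  BR@(0,5): attacks (0,4) (0,3) (0,2) (0,1) (0,0) (1,5) (2,5) (3,5) (4,5) (5,5)
  BR@(2,0): attacks (2,1) (3,0) (4,0) (5,0) (1,0) (0,0) [ray(0,1) blocked at (2,1)]
  BQ@(2,1): attacks (2,2) (2,3) (2,4) (2,5) (2,0) (3,1) (4,1) (5,1) (1,1) (0,1) (3,2) (4,3) (5,4) (3,0) (1,2) (0,3) (1,0) [ray(0,-1) blocked at (2,0)]
Union (27 distinct): (0,0) (0,1) (0,2) (0,3) (0,4) (1,0) (1,1) (1,2) (1,5) (2,0) (2,1) (2,2) (2,3) (2,4) (2,5) (3,0) (3,1) (3,2) (3,5) (4,0) (4,1) (4,3) (4,5) (5,0) (5,1) (5,4) (5,5)

Answer: 27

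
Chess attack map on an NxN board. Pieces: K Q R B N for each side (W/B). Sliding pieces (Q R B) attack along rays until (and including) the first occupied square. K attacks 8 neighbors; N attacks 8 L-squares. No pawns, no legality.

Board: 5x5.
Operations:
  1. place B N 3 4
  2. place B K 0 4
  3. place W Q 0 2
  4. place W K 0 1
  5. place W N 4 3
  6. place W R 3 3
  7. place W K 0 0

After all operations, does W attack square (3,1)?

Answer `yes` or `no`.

Answer: yes

Derivation:
Op 1: place BN@(3,4)
Op 2: place BK@(0,4)
Op 3: place WQ@(0,2)
Op 4: place WK@(0,1)
Op 5: place WN@(4,3)
Op 6: place WR@(3,3)
Op 7: place WK@(0,0)
Per-piece attacks for W:
  WK@(0,0): attacks (0,1) (1,0) (1,1)
  WK@(0,1): attacks (0,2) (0,0) (1,1) (1,2) (1,0)
  WQ@(0,2): attacks (0,3) (0,4) (0,1) (1,2) (2,2) (3,2) (4,2) (1,3) (2,4) (1,1) (2,0) [ray(0,1) blocked at (0,4); ray(0,-1) blocked at (0,1)]
  WR@(3,3): attacks (3,4) (3,2) (3,1) (3,0) (4,3) (2,3) (1,3) (0,3) [ray(0,1) blocked at (3,4); ray(1,0) blocked at (4,3)]
  WN@(4,3): attacks (2,4) (3,1) (2,2)
W attacks (3,1): yes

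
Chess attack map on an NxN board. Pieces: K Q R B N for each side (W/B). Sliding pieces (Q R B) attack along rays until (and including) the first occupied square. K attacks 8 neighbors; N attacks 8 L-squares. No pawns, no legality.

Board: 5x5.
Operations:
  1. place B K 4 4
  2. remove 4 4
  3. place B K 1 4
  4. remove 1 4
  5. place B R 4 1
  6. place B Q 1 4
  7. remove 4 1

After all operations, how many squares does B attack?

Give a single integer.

Answer: 12

Derivation:
Op 1: place BK@(4,4)
Op 2: remove (4,4)
Op 3: place BK@(1,4)
Op 4: remove (1,4)
Op 5: place BR@(4,1)
Op 6: place BQ@(1,4)
Op 7: remove (4,1)
Per-piece attacks for B:
  BQ@(1,4): attacks (1,3) (1,2) (1,1) (1,0) (2,4) (3,4) (4,4) (0,4) (2,3) (3,2) (4,1) (0,3)
Union (12 distinct): (0,3) (0,4) (1,0) (1,1) (1,2) (1,3) (2,3) (2,4) (3,2) (3,4) (4,1) (4,4)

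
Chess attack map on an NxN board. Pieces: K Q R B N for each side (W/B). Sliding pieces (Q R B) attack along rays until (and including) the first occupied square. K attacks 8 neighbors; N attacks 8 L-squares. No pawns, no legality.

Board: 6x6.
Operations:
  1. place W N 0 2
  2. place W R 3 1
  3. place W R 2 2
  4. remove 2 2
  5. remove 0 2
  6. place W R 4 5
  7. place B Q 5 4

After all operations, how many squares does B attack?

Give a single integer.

Op 1: place WN@(0,2)
Op 2: place WR@(3,1)
Op 3: place WR@(2,2)
Op 4: remove (2,2)
Op 5: remove (0,2)
Op 6: place WR@(4,5)
Op 7: place BQ@(5,4)
Per-piece attacks for B:
  BQ@(5,4): attacks (5,5) (5,3) (5,2) (5,1) (5,0) (4,4) (3,4) (2,4) (1,4) (0,4) (4,5) (4,3) (3,2) (2,1) (1,0) [ray(-1,1) blocked at (4,5)]
Union (15 distinct): (0,4) (1,0) (1,4) (2,1) (2,4) (3,2) (3,4) (4,3) (4,4) (4,5) (5,0) (5,1) (5,2) (5,3) (5,5)

Answer: 15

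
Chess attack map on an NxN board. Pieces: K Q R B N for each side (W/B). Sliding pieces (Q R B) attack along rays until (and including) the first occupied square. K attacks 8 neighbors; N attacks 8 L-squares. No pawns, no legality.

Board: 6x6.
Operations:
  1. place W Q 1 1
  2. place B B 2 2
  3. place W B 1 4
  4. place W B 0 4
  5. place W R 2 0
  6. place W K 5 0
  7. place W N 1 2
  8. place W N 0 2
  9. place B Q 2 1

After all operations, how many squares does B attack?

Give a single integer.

Op 1: place WQ@(1,1)
Op 2: place BB@(2,2)
Op 3: place WB@(1,4)
Op 4: place WB@(0,4)
Op 5: place WR@(2,0)
Op 6: place WK@(5,0)
Op 7: place WN@(1,2)
Op 8: place WN@(0,2)
Op 9: place BQ@(2,1)
Per-piece attacks for B:
  BQ@(2,1): attacks (2,2) (2,0) (3,1) (4,1) (5,1) (1,1) (3,2) (4,3) (5,4) (3,0) (1,2) (1,0) [ray(0,1) blocked at (2,2); ray(0,-1) blocked at (2,0); ray(-1,0) blocked at (1,1); ray(-1,1) blocked at (1,2)]
  BB@(2,2): attacks (3,3) (4,4) (5,5) (3,1) (4,0) (1,3) (0,4) (1,1) [ray(-1,1) blocked at (0,4); ray(-1,-1) blocked at (1,1)]
Union (18 distinct): (0,4) (1,0) (1,1) (1,2) (1,3) (2,0) (2,2) (3,0) (3,1) (3,2) (3,3) (4,0) (4,1) (4,3) (4,4) (5,1) (5,4) (5,5)

Answer: 18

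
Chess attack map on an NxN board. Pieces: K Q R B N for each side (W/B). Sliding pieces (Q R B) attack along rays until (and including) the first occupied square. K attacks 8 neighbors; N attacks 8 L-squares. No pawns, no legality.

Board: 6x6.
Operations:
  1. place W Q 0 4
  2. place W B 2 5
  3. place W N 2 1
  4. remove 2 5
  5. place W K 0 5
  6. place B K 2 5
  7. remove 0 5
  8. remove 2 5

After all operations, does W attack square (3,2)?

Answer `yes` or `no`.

Answer: no

Derivation:
Op 1: place WQ@(0,4)
Op 2: place WB@(2,5)
Op 3: place WN@(2,1)
Op 4: remove (2,5)
Op 5: place WK@(0,5)
Op 6: place BK@(2,5)
Op 7: remove (0,5)
Op 8: remove (2,5)
Per-piece attacks for W:
  WQ@(0,4): attacks (0,5) (0,3) (0,2) (0,1) (0,0) (1,4) (2,4) (3,4) (4,4) (5,4) (1,5) (1,3) (2,2) (3,1) (4,0)
  WN@(2,1): attacks (3,3) (4,2) (1,3) (0,2) (4,0) (0,0)
W attacks (3,2): no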